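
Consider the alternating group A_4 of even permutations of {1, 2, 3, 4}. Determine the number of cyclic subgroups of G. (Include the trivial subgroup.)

A cyclic subgroup of order d is generated by each of its φ(d) elements of order d, so the cyclic subgroups of order d number (#elements of order d)/φ(d).
Cyclic subgroups by order — order 1: 1; order 2: 3; order 3: 4.
Total: 8.

8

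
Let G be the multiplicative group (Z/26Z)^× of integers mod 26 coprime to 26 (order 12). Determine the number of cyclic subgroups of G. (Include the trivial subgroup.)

6

Group the elements of G by the cyclic subgroup they generate; each cyclic subgroup of order d accounts for φ(d) elements.
Cyclic subgroups by order — order 1: 1; order 2: 1; order 3: 1; order 4: 1; order 6: 1; order 12: 1.
Total: 6.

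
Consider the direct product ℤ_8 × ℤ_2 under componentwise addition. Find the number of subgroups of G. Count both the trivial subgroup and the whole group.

11

|G| = 16, so by Lagrange every subgroup order divides 16. Divisors: 1, 2, 4, 8, 16.
Subgroups by order — order 1: 1; order 2: 3; order 4: 3; order 8: 3; order 16: 1.
Total: 1 + 3 + 3 + 3 + 1 = 11.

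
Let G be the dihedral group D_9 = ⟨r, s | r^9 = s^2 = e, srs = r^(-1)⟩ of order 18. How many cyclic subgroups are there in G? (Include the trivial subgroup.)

Each element a generates a cyclic subgroup ⟨a⟩; distinct elements may generate the same one (a cyclic group of order d has φ(d) generators).
Cyclic subgroups by order — order 1: 1; order 2: 9; order 3: 1; order 9: 1.
Total: 12.

12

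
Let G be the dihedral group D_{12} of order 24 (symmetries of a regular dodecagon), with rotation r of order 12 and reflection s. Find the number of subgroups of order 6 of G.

|G| = 24 and 6 | 24, so subgroups of order 6 are possible by Lagrange.
The subgroups of order 6 are: {e, r^2, r^4, r^6, r^8, r^10}; {e, r^4, r^8, r^2s, r^6s, r^10s}; {e, r^4, r^8, r^3s, r^7s, r^11s}; {e, r^4, r^8, s, r^4s, r^8s}; … (5 in all).
So G has 5 subgroups of order 6.

5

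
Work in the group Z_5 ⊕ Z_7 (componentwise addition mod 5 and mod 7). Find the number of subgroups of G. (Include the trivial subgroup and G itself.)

|G| = 35, so by Lagrange every subgroup order divides 35. Divisors: 1, 5, 7, 35.
Subgroups by order — order 1: 1; order 5: 1; order 7: 1; order 35: 1.
Total: 1 + 1 + 1 + 1 = 4.

4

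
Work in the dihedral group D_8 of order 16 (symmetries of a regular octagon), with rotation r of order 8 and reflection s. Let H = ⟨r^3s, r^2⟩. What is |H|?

8

|⟨r^3s⟩| = 2 and |⟨r^2⟩| = 4, so |H| is a multiple of lcm(2, 4) = 4 and divides |G| = 16.
Closing under the operation: H = {e, r^2, r^4, r^6, rs, r^3s, r^5s, r^7s}, so |H| = 8.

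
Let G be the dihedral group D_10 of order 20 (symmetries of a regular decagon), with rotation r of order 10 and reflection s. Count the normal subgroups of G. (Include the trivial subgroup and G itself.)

G has 22 subgroups. Checking conjugation-invariance by order — order 1: 1/1 normal; order 2: 1/11 normal; order 4: 0/5 normal; order 5: 1/1 normal; order 10: 3/3 normal; order 20: 1/1 normal.
Total normal subgroups: 7.

7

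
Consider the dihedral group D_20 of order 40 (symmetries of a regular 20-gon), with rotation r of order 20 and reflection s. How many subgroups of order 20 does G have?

|G| = 40 and 20 | 40, so subgroups of order 20 are possible by Lagrange.
The subgroups of order 20 are: {e, r, r^2, r^3, r^4, r^5, r^6, r^7, r^8, r^9, r^10, r^11, r^12, r^13, r^14, r^15, r^16, r^17, r^18, r^19}; {e, r^2, r^4, r^6, r^8, r^10, r^12, r^14, r^16, r^18, s, r^2s, r^4s, r^6s, r^8s, r^10s, r^12s, r^14s, r^16s, r^18s}; {e, r^2, r^4, r^6, r^8, r^10, r^12, r^14, r^16, r^18, rs, r^3s, r^5s, r^7s, r^9s, r^11s, r^13s, r^15s, r^17s, r^19s}.
So G has 3 subgroups of order 20.

3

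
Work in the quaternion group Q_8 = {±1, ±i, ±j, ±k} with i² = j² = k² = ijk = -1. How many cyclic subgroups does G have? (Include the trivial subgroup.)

Each element a generates a cyclic subgroup ⟨a⟩; distinct elements may generate the same one (a cyclic group of order d has φ(d) generators).
Cyclic subgroups by order — order 1: 1; order 2: 1; order 4: 3.
Total: 5.

5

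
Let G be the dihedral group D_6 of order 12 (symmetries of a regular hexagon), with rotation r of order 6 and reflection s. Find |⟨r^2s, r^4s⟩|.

|⟨r^2s⟩| = 2 and |⟨r^4s⟩| = 2, so |H| is a multiple of lcm(2, 2) = 2 and divides |G| = 12.
Closing under the operation: H = {e, r^2, r^4, s, r^2s, r^4s}, so |H| = 6.

6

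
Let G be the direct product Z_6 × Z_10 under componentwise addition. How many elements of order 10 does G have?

12

An element (a,b) has order lcm(ord(a), ord(b)); count pairs with lcm equal to 10.
Enumerating gives 12 such elements.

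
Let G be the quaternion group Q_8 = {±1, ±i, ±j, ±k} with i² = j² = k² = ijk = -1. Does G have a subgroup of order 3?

No

3 does not divide |G| = 8, so by Lagrange no subgroup of order 3 exists.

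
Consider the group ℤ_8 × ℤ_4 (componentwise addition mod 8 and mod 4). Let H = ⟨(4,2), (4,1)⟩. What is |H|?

8

|⟨(4,2)⟩| = 2 and |⟨(4,1)⟩| = 4, so |H| is a multiple of lcm(2, 4) = 4 and divides |G| = 32.
Closing under the operation: H = {(0,0), (0,1), (0,2), (0,3), (4,0), (4,1), (4,2), (4,3)}, so |H| = 8.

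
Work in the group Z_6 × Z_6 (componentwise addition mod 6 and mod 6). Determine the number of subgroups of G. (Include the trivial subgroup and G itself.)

30

|G| = 36, so by Lagrange every subgroup order divides 36. Divisors: 1, 2, 3, 4, 6, 9, 12, 18, 36.
Subgroups by order — order 1: 1; order 2: 3; order 3: 4; order 4: 1; order 6: 12; order 9: 1; order 12: 4; order 18: 3; order 36: 1.
Total: 1 + 3 + 4 + 1 + 12 + 1 + 4 + 3 + 1 = 30.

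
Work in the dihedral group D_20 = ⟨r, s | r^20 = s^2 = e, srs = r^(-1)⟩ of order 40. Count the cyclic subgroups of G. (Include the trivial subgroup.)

26

Each element a generates a cyclic subgroup ⟨a⟩; distinct elements may generate the same one (a cyclic group of order d has φ(d) generators).
Cyclic subgroups by order — order 1: 1; order 2: 21; order 4: 1; order 5: 1; order 10: 1; order 20: 1.
Total: 26.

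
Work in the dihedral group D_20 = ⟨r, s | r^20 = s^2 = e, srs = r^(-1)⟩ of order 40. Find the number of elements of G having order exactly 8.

0

No element of G has order 8 (even though 8 | 40).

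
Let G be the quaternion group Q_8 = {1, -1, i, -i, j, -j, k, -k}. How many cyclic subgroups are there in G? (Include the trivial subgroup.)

Group the elements of G by the cyclic subgroup they generate; each cyclic subgroup of order d accounts for φ(d) elements.
Cyclic subgroups by order — order 1: 1; order 2: 1; order 4: 3.
Total: 5.

5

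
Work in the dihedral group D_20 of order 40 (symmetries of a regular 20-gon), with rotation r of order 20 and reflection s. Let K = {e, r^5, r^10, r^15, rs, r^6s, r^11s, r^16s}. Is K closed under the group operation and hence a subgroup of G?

Yes

|K| = 8 divides |G| = 40, consistent with Lagrange.
K contains the identity, every element's inverse is in K, and K is closed under ·: it is a subgroup.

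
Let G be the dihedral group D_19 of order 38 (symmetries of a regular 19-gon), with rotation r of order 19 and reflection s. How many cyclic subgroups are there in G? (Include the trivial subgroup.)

21

A cyclic subgroup of order d is generated by each of its φ(d) elements of order d, so the cyclic subgroups of order d number (#elements of order d)/φ(d).
Cyclic subgroups by order — order 1: 1; order 2: 19; order 19: 1.
Total: 21.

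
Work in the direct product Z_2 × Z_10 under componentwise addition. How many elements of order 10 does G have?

12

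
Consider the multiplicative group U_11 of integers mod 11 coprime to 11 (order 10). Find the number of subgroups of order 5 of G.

1

|G| = 10 and 5 | 10, so subgroups of order 5 are possible by Lagrange.
The subgroups of order 5 are: {1, 3, 4, 5, 9}.
So G has 1 subgroup of order 5.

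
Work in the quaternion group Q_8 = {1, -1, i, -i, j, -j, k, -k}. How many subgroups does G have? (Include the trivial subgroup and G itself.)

|G| = 8, so by Lagrange every subgroup order divides 8. Divisors: 1, 2, 4, 8.
Subgroups by order — order 1: 1; order 2: 1; order 4: 3; order 8: 1.
Total: 1 + 1 + 3 + 1 = 6.

6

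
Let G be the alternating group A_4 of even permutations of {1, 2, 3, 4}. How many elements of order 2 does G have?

The elements of order 2 are: (1 2)(3 4), (1 3)(2 4), (1 4)(2 3).
That's 3.

3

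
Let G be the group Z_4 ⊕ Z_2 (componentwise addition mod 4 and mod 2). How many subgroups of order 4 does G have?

|G| = 8 and 4 | 8, so subgroups of order 4 are possible by Lagrange.
The subgroups of order 4 are: {(0,0), (0,1), (2,0), (2,1)}; {(0,0), (1,0), (2,0), (3,0)}; {(0,0), (1,1), (2,0), (3,1)}.
So G has 3 subgroups of order 4.

3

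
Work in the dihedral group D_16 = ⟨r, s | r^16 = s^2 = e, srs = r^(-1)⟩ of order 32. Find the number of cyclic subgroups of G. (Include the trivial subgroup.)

Group the elements of G by the cyclic subgroup they generate; each cyclic subgroup of order d accounts for φ(d) elements.
Cyclic subgroups by order — order 1: 1; order 2: 17; order 4: 1; order 8: 1; order 16: 1.
Total: 21.

21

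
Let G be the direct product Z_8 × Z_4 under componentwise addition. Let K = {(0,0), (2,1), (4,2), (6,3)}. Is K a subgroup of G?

Yes

|K| = 4 divides |G| = 32, consistent with Lagrange.
K contains the identity, every element's inverse is in K, and K is closed under +: it is a subgroup.
In fact K = ⟨(6,3)⟩.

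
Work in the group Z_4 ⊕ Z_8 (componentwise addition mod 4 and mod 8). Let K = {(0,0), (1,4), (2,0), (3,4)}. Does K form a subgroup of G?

Yes

|K| = 4 divides |G| = 32, consistent with Lagrange.
K contains the identity, every element's inverse is in K, and K is closed under +: it is a subgroup.
In fact K = ⟨(3,4)⟩.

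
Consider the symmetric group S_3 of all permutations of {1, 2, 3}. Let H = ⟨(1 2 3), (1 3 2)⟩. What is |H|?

3

|⟨(1 2 3)⟩| = 3 and |⟨(1 3 2)⟩| = 3, so |H| is a multiple of lcm(3, 3) = 3 and divides |G| = 6.
Closing under the operation: H = {e, (1 2 3), (1 3 2)}, so |H| = 3.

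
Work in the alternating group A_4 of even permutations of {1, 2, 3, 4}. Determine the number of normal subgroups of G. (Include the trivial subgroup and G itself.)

G has 10 subgroups. Checking conjugation-invariance by order — order 1: 1/1 normal; order 2: 0/3 normal; order 3: 0/4 normal; order 4: 1/1 normal; order 12: 1/1 normal.
Total normal subgroups: 3.

3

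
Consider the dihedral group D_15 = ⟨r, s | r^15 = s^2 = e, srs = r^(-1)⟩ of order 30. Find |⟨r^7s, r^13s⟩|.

|⟨r^7s⟩| = 2 and |⟨r^13s⟩| = 2, so |H| is a multiple of lcm(2, 2) = 2 and divides |G| = 30.
Closing under the operation: H = {e, r^3, r^6, r^9, r^12, rs, r^4s, r^7s, r^10s, r^13s}, so |H| = 10.

10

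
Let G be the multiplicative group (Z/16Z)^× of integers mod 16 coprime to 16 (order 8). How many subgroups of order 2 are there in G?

|G| = 8 and 2 | 8, so subgroups of order 2 are possible by Lagrange.
The subgroups of order 2 are: {1, 15}; {1, 7}; {1, 9}.
So G has 3 subgroups of order 2.

3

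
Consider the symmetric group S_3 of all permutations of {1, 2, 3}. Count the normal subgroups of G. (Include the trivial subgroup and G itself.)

3

G has 6 subgroups. Checking conjugation-invariance by order — order 1: 1/1 normal; order 2: 0/3 normal; order 3: 1/1 normal; order 6: 1/1 normal.
Total normal subgroups: 3.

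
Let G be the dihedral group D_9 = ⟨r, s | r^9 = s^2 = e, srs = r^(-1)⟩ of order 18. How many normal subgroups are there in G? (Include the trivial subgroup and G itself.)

4

G has 16 subgroups. Checking conjugation-invariance by order — order 1: 1/1 normal; order 2: 0/9 normal; order 3: 1/1 normal; order 6: 0/3 normal; order 9: 1/1 normal; order 18: 1/1 normal.
Total normal subgroups: 4.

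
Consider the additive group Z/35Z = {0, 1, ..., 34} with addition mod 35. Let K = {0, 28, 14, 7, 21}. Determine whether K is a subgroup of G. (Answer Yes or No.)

Yes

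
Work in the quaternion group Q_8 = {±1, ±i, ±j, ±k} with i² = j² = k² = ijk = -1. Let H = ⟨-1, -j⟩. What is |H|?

4

|⟨-1⟩| = 2 and |⟨-j⟩| = 4, so |H| is a multiple of lcm(2, 4) = 4 and divides |G| = 8.
Closing under the operation: H = {1, -1, j, -j}, so |H| = 4.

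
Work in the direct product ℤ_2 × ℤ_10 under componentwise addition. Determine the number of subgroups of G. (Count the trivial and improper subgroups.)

|G| = 20, so by Lagrange every subgroup order divides 20. Divisors: 1, 2, 4, 5, 10, 20.
Subgroups by order — order 1: 1; order 2: 3; order 4: 1; order 5: 1; order 10: 3; order 20: 1.
Total: 1 + 3 + 1 + 1 + 3 + 1 = 10.

10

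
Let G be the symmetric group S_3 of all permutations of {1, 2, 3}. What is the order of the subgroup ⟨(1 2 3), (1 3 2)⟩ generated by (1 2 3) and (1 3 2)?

|⟨(1 2 3)⟩| = 3 and |⟨(1 3 2)⟩| = 3, so |H| is a multiple of lcm(3, 3) = 3 and divides |G| = 6.
Closing under the operation: H = {e, (1 2 3), (1 3 2)}, so |H| = 3.

3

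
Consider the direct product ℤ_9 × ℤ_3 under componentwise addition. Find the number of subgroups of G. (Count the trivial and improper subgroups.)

10

|G| = 27, so by Lagrange every subgroup order divides 27. Divisors: 1, 3, 9, 27.
Subgroups by order — order 1: 1; order 3: 4; order 9: 4; order 27: 1.
Total: 1 + 4 + 4 + 1 = 10.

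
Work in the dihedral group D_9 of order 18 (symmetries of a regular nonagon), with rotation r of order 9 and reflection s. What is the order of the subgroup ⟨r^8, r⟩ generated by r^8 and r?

9

|⟨r^8⟩| = 9 and |⟨r⟩| = 9, so |H| is a multiple of lcm(9, 9) = 9 and divides |G| = 18.
Closing under the operation: H = {e, r, r^2, r^3, r^4, r^5, r^6, r^7, r^8}, so |H| = 9.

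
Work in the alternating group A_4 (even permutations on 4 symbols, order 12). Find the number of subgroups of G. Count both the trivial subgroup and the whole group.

|G| = 12, so by Lagrange every subgroup order divides 12. Divisors: 1, 2, 3, 4, 6, 12.
Subgroups by order — order 1: 1; order 2: 3; order 3: 4; order 4: 1; order 6: 0; order 12: 1.
Total: 1 + 3 + 4 + 1 + 0 + 1 = 10.

10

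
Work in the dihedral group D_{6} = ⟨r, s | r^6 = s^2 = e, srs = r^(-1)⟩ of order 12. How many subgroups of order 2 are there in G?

|G| = 12 and 2 | 12, so subgroups of order 2 are possible by Lagrange.
The subgroups of order 2 are: {e, r^2s}; {e, r^3}; {e, r^3s}; {e, r^4s}; … (7 in all).
So G has 7 subgroups of order 2.

7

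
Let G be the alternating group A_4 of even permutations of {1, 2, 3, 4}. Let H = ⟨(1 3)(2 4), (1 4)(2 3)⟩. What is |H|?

|⟨(1 3)(2 4)⟩| = 2 and |⟨(1 4)(2 3)⟩| = 2, so |H| is a multiple of lcm(2, 2) = 2 and divides |G| = 12.
Closing under the operation: H = {e, (1 2)(3 4), (1 3)(2 4), (1 4)(2 3)}, so |H| = 4.

4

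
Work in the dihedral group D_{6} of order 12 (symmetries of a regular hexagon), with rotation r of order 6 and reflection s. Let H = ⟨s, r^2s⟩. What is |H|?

6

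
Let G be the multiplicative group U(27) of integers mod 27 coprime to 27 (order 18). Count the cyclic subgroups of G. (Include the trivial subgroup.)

6

Each element a generates a cyclic subgroup ⟨a⟩; distinct elements may generate the same one (a cyclic group of order d has φ(d) generators).
Cyclic subgroups by order — order 1: 1; order 2: 1; order 3: 1; order 6: 1; order 9: 1; order 18: 1.
Total: 6.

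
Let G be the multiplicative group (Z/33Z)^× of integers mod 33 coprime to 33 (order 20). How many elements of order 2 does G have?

The elements of order 2 are: 10, 23, 32.
That's 3.

3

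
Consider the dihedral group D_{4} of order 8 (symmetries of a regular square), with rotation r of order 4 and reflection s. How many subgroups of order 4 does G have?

|G| = 8 and 4 | 8, so subgroups of order 4 are possible by Lagrange.
The subgroups of order 4 are: {e, r, r^2, r^3}; {e, r^2, s, r^2s}; {e, r^2, rs, r^3s}.
So G has 3 subgroups of order 4.

3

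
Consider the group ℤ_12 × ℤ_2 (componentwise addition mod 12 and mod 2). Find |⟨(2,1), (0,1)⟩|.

|⟨(2,1)⟩| = 6 and |⟨(0,1)⟩| = 2, so |H| is a multiple of lcm(6, 2) = 6 and divides |G| = 24.
Closing under the operation: H = {(0,0), (0,1), (2,0), (2,1), (4,0), (4,1), (6,0), (6,1), (8,0), (8,1), (10,0), (10,1)}, so |H| = 12.

12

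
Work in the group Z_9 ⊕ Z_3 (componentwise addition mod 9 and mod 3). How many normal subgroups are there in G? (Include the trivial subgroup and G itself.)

G is abelian, so every subgroup is normal.
G has 10 subgroups in total, hence 10 normal subgroups.

10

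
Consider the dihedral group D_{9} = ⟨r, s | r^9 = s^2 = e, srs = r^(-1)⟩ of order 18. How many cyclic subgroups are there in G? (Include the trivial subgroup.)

12

Group the elements of G by the cyclic subgroup they generate; each cyclic subgroup of order d accounts for φ(d) elements.
Cyclic subgroups by order — order 1: 1; order 2: 9; order 3: 1; order 9: 1.
Total: 12.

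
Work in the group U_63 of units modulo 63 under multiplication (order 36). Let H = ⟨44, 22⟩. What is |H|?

|⟨44⟩| = 6 and |⟨22⟩| = 3, so |H| is a multiple of lcm(6, 3) = 6 and divides |G| = 36.
Closing under the operation: H = {1, 2, 4, 8, 11, 16, 22, 23, 25, 29, 32, 37, 43, 44, 46, 50, 53, 58}, so |H| = 18.

18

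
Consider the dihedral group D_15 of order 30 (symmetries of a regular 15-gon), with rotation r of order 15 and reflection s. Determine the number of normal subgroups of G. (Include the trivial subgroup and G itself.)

5

G has 28 subgroups. Checking conjugation-invariance by order — order 1: 1/1 normal; order 2: 0/15 normal; order 3: 1/1 normal; order 5: 1/1 normal; order 6: 0/5 normal; order 10: 0/3 normal; order 15: 1/1 normal; order 30: 1/1 normal.
Total normal subgroups: 5.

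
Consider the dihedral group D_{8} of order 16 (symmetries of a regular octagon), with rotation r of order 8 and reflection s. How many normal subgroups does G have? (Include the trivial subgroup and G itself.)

7

G has 19 subgroups. Checking conjugation-invariance by order — order 1: 1/1 normal; order 2: 1/9 normal; order 4: 1/5 normal; order 8: 3/3 normal; order 16: 1/1 normal.
Total normal subgroups: 7.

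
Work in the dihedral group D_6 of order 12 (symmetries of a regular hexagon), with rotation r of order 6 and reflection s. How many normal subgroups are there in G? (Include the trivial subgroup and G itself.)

7

G has 16 subgroups. Checking conjugation-invariance by order — order 1: 1/1 normal; order 2: 1/7 normal; order 3: 1/1 normal; order 4: 0/3 normal; order 6: 3/3 normal; order 12: 1/1 normal.
Total normal subgroups: 7.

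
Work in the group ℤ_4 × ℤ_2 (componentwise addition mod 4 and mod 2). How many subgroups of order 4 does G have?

3

|G| = 8 and 4 | 8, so subgroups of order 4 are possible by Lagrange.
The subgroups of order 4 are: {(0,0), (0,1), (2,0), (2,1)}; {(0,0), (1,0), (2,0), (3,0)}; {(0,0), (1,1), (2,0), (3,1)}.
So G has 3 subgroups of order 4.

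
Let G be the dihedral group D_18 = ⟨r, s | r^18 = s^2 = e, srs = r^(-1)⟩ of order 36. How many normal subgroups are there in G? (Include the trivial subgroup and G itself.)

G has 45 subgroups. Checking conjugation-invariance by order — order 1: 1/1 normal; order 2: 1/19 normal; order 3: 1/1 normal; order 4: 0/9 normal; order 6: 1/7 normal; order 9: 1/1 normal; order 12: 0/3 normal; order 18: 3/3 normal; order 36: 1/1 normal.
Total normal subgroups: 9.

9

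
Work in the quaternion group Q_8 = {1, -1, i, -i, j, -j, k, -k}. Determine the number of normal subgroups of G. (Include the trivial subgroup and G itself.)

6

G has 6 subgroups. Checking conjugation-invariance by order — order 1: 1/1 normal; order 2: 1/1 normal; order 4: 3/3 normal; order 8: 1/1 normal.
Total normal subgroups: 6.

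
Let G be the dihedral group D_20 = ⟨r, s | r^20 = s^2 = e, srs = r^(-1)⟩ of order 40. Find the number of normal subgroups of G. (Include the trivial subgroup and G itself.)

G has 48 subgroups. Checking conjugation-invariance by order — order 1: 1/1 normal; order 2: 1/21 normal; order 4: 1/11 normal; order 5: 1/1 normal; order 8: 0/5 normal; order 10: 1/5 normal; order 20: 3/3 normal; order 40: 1/1 normal.
Total normal subgroups: 9.

9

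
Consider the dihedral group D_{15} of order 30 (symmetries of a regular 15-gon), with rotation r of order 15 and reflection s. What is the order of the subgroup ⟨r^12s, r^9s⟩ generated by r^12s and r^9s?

10

|⟨r^12s⟩| = 2 and |⟨r^9s⟩| = 2, so |H| is a multiple of lcm(2, 2) = 2 and divides |G| = 30.
Closing under the operation: H = {e, r^3, r^6, r^9, r^12, s, r^3s, r^6s, r^9s, r^12s}, so |H| = 10.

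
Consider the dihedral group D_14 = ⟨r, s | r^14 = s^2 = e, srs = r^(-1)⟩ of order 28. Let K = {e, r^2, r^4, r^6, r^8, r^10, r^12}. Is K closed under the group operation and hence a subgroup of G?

Yes

|K| = 7 divides |G| = 28, consistent with Lagrange.
K contains the identity, every element's inverse is in K, and K is closed under ·: it is a subgroup.
In fact K = ⟨r^4⟩.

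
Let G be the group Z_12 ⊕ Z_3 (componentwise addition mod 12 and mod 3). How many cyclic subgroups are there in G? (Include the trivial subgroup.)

15

A cyclic subgroup of order d is generated by each of its φ(d) elements of order d, so the cyclic subgroups of order d number (#elements of order d)/φ(d).
Cyclic subgroups by order — order 1: 1; order 2: 1; order 3: 4; order 4: 1; order 6: 4; order 12: 4.
Total: 15.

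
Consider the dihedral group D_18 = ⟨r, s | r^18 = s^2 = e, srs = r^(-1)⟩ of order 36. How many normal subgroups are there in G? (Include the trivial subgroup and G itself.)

9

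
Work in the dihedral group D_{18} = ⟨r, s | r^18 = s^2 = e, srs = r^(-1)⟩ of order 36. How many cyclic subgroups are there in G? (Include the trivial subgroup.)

24

A cyclic subgroup of order d is generated by each of its φ(d) elements of order d, so the cyclic subgroups of order d number (#elements of order d)/φ(d).
Cyclic subgroups by order — order 1: 1; order 2: 19; order 3: 1; order 6: 1; order 9: 1; order 18: 1.
Total: 24.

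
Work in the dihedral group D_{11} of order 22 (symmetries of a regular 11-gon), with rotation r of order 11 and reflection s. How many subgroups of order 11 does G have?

1

|G| = 22 and 11 | 22, so subgroups of order 11 are possible by Lagrange.
The subgroups of order 11 are: {e, r, r^2, r^3, r^4, r^5, r^6, r^7, r^8, r^9, r^10}.
So G has 1 subgroup of order 11.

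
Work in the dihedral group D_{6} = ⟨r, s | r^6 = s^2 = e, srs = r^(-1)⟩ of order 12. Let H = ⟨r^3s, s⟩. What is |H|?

|⟨r^3s⟩| = 2 and |⟨s⟩| = 2, so |H| is a multiple of lcm(2, 2) = 2 and divides |G| = 12.
Closing under the operation: H = {e, r^3, s, r^3s}, so |H| = 4.

4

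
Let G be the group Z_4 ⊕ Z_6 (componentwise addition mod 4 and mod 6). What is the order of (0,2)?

3

The order of (0,2) in Z_4 × Z_6 is lcm(ord(0) in Z_4, ord(2) in Z_6).
ord(0) = 1 and ord(2) = 3, so |⟨(0,2)⟩| = lcm(1, 3) = 3.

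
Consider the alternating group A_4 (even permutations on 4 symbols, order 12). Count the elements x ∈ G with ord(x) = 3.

8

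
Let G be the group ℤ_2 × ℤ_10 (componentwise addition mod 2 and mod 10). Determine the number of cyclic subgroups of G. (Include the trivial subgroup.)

Group the elements of G by the cyclic subgroup they generate; each cyclic subgroup of order d accounts for φ(d) elements.
Cyclic subgroups by order — order 1: 1; order 2: 3; order 5: 1; order 10: 3.
Total: 8.

8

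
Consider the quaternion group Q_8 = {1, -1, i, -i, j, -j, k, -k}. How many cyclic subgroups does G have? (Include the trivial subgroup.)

5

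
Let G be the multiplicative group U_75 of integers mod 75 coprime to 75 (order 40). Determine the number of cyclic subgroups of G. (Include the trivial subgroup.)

12

Group the elements of G by the cyclic subgroup they generate; each cyclic subgroup of order d accounts for φ(d) elements.
Cyclic subgroups by order — order 1: 1; order 2: 3; order 4: 2; order 5: 1; order 10: 3; order 20: 2.
Total: 12.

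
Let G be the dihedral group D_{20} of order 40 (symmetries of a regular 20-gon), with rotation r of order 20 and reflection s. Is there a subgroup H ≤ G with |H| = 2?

Yes

2 | 40. A subgroup of order 2 is {e, r^10}.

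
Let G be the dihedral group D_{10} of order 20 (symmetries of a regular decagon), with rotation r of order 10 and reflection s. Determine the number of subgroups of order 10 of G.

3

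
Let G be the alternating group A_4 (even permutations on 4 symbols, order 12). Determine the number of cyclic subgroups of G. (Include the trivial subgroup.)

A cyclic subgroup of order d is generated by each of its φ(d) elements of order d, so the cyclic subgroups of order d number (#elements of order d)/φ(d).
Cyclic subgroups by order — order 1: 1; order 2: 3; order 3: 4.
Total: 8.

8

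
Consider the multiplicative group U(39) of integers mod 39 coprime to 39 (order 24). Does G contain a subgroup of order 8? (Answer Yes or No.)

8 | 24. A subgroup of order 8 is {1, 5, 8, 14, 25, 31, 34, 38}.

Yes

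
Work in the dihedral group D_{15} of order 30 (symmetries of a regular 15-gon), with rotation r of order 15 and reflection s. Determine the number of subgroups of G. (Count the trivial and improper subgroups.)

28

|G| = 30, so by Lagrange every subgroup order divides 30. Divisors: 1, 2, 3, 5, 6, 10, 15, 30.
Subgroups by order — order 1: 1; order 2: 15; order 3: 1; order 5: 1; order 6: 5; order 10: 3; order 15: 1; order 30: 1.
Total: 1 + 15 + 1 + 1 + 5 + 3 + 1 + 1 = 28.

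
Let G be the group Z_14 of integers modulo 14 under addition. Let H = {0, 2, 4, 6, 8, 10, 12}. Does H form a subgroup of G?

|H| = 7 divides |G| = 14, consistent with Lagrange.
H contains the identity, every element's inverse is in H, and H is closed under +: it is a subgroup.
In fact H = ⟨2⟩.

Yes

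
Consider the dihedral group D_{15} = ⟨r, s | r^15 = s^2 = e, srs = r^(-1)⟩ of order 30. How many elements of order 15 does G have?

The elements of order 15 are: r, r^2, r^4, r^7, r^8, r^11, r^13, r^14.
That's 8.

8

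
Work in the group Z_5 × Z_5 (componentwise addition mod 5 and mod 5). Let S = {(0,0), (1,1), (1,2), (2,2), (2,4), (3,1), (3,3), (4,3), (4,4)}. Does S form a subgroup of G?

|S| = 9 does not divide |G| = 25, so by Lagrange S is not a subgroup.

No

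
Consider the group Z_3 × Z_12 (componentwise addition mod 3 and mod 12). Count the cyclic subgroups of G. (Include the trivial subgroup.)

15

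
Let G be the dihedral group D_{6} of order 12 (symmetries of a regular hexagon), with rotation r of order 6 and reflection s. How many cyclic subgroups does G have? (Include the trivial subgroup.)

10

Each element a generates a cyclic subgroup ⟨a⟩; distinct elements may generate the same one (a cyclic group of order d has φ(d) generators).
Cyclic subgroups by order — order 1: 1; order 2: 7; order 3: 1; order 6: 1.
Total: 10.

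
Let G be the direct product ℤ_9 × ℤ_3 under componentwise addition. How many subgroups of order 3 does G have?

4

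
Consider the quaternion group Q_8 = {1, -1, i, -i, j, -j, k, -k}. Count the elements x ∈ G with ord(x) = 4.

The elements of order 4 are: i, -i, j, -j, k, -k.
That's 6.

6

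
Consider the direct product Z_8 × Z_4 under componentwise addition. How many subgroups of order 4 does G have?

7

|G| = 32 and 4 | 32, so subgroups of order 4 are possible by Lagrange.
The subgroups of order 4 are: {(0,0), (0,1), (0,2), (0,3)}; {(0,0), (0,2), (4,0), (4,2)}; {(0,0), (0,2), (4,1), (4,3)}; {(0,0), (2,0), (4,0), (6,0)}; … (7 in all).
So G has 7 subgroups of order 4.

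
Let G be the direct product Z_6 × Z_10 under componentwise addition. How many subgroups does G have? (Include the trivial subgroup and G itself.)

|G| = 60, so by Lagrange every subgroup order divides 60. Divisors: 1, 2, 3, 4, 5, 6, 10, 12, 15, 20, 30, 60.
Subgroups by order — order 1: 1; order 2: 3; order 3: 1; order 4: 1; order 5: 1; order 6: 3; order 10: 3; order 12: 1; order 15: 1; order 20: 1; order 30: 3; order 60: 1.
Total: 1 + 3 + 1 + 1 + 1 + 3 + 3 + 1 + 1 + 1 + 3 + 1 = 20.

20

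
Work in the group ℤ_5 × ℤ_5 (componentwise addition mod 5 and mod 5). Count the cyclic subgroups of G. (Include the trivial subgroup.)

A cyclic subgroup of order d is generated by each of its φ(d) elements of order d, so the cyclic subgroups of order d number (#elements of order d)/φ(d).
Cyclic subgroups by order — order 1: 1; order 5: 6.
Total: 7.

7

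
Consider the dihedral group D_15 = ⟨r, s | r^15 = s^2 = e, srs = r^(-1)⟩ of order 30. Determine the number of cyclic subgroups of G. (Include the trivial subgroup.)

A cyclic subgroup of order d is generated by each of its φ(d) elements of order d, so the cyclic subgroups of order d number (#elements of order d)/φ(d).
Cyclic subgroups by order — order 1: 1; order 2: 15; order 3: 1; order 5: 1; order 15: 1.
Total: 19.

19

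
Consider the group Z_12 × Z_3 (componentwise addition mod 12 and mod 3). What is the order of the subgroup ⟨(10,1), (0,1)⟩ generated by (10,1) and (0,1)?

18

|⟨(10,1)⟩| = 6 and |⟨(0,1)⟩| = 3, so |H| is a multiple of lcm(6, 3) = 6 and divides |G| = 36.
Closing under the operation: H = {(0,0), (0,1), (0,2), (2,0), (2,1), (2,2), (4,0), (4,1), (4,2), (6,0), (6,1), (6,2), (8,0), (8,1), (8,2), (10,0), (10,1), (10,2)}, so |H| = 18.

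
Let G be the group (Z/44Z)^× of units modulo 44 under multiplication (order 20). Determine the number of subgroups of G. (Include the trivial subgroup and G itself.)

10

|G| = 20, so by Lagrange every subgroup order divides 20. Divisors: 1, 2, 4, 5, 10, 20.
Subgroups by order — order 1: 1; order 2: 3; order 4: 1; order 5: 1; order 10: 3; order 20: 1.
Total: 1 + 3 + 1 + 1 + 3 + 1 = 10.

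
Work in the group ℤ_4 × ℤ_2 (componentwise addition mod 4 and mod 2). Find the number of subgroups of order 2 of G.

|G| = 8 and 2 | 8, so subgroups of order 2 are possible by Lagrange.
The subgroups of order 2 are: {(0,0), (0,1)}; {(0,0), (2,0)}; {(0,0), (2,1)}.
So G has 3 subgroups of order 2.

3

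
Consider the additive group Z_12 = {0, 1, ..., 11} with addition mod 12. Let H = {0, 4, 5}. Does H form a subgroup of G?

4 ∈ H but its inverse 8 ∉ H, so H is not a subgroup.

No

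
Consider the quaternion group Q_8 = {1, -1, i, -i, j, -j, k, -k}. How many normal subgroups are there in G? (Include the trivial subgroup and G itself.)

G has 6 subgroups. Checking conjugation-invariance by order — order 1: 1/1 normal; order 2: 1/1 normal; order 4: 3/3 normal; order 8: 1/1 normal.
Total normal subgroups: 6.

6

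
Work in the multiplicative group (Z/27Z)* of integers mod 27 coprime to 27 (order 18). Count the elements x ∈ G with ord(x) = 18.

6

The elements of order 18 are: 2, 5, 11, 14, 20, 23.
That's 6.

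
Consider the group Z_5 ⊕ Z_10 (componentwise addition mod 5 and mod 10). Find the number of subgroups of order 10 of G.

|G| = 50 and 10 | 50, so subgroups of order 10 are possible by Lagrange.
The subgroups of order 10 are: {(0,0), (0,1), (0,2), (0,3), (0,4), (0,5), (0,6), (0,7), (0,8), (0,9)}; {(0,0), (0,5), (1,0), (1,5), (2,0), (2,5), (3,0), (3,5), (4,0), (4,5)}; {(0,0), (0,5), (1,1), (1,6), (2,2), (2,7), (3,3), (3,8), (4,4), (4,9)}; {(0,0), (0,5), (1,2), (1,7), (2,4), (2,9), (3,1), (3,6), (4,3), (4,8)}; … (6 in all).
So G has 6 subgroups of order 10.

6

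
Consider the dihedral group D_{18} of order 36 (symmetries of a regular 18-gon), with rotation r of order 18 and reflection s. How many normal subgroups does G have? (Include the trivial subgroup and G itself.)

9

G has 45 subgroups. Checking conjugation-invariance by order — order 1: 1/1 normal; order 2: 1/19 normal; order 3: 1/1 normal; order 4: 0/9 normal; order 6: 1/7 normal; order 9: 1/1 normal; order 12: 0/3 normal; order 18: 3/3 normal; order 36: 1/1 normal.
Total normal subgroups: 9.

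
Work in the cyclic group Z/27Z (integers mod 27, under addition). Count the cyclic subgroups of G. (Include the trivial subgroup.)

4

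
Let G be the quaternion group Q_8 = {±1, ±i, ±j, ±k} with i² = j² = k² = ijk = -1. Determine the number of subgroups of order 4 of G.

|G| = 8 and 4 | 8, so subgroups of order 4 are possible by Lagrange.
The subgroups of order 4 are: {1, -1, i, -i}; {1, -1, j, -j}; {1, -1, k, -k}.
So G has 3 subgroups of order 4.

3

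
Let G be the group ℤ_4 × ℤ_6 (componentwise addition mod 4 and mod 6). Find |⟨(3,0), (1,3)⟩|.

8

|⟨(3,0)⟩| = 4 and |⟨(1,3)⟩| = 4, so |H| is a multiple of lcm(4, 4) = 4 and divides |G| = 24.
Closing under the operation: H = {(0,0), (0,3), (1,0), (1,3), (2,0), (2,3), (3,0), (3,3)}, so |H| = 8.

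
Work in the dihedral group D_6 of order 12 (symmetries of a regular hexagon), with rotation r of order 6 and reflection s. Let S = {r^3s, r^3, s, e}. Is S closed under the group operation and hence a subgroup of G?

Yes

|S| = 4 divides |G| = 12, consistent with Lagrange.
S contains the identity, every element's inverse is in S, and S is closed under ·: it is a subgroup.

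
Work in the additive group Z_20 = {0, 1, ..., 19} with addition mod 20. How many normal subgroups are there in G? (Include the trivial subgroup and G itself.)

6

G is abelian, so every subgroup is normal.
G has 6 subgroups in total, hence 6 normal subgroups.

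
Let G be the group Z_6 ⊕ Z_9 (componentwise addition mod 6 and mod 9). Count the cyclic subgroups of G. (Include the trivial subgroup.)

Group the elements of G by the cyclic subgroup they generate; each cyclic subgroup of order d accounts for φ(d) elements.
Cyclic subgroups by order — order 1: 1; order 2: 1; order 3: 4; order 6: 4; order 9: 3; order 18: 3.
Total: 16.

16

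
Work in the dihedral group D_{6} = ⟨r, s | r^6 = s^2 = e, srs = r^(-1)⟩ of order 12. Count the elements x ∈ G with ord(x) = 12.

0

No element of G has order 12 (even though 12 | 12).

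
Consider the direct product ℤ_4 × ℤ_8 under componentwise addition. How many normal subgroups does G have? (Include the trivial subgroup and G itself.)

G is abelian, so every subgroup is normal.
G has 22 subgroups in total, hence 22 normal subgroups.

22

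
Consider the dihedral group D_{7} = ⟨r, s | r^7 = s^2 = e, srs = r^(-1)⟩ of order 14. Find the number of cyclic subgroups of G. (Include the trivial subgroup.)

Group the elements of G by the cyclic subgroup they generate; each cyclic subgroup of order d accounts for φ(d) elements.
Cyclic subgroups by order — order 1: 1; order 2: 7; order 7: 1.
Total: 9.

9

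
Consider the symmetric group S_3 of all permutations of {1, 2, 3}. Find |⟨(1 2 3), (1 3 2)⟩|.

|⟨(1 2 3)⟩| = 3 and |⟨(1 3 2)⟩| = 3, so |H| is a multiple of lcm(3, 3) = 3 and divides |G| = 6.
Closing under the operation: H = {e, (1 2 3), (1 3 2)}, so |H| = 3.

3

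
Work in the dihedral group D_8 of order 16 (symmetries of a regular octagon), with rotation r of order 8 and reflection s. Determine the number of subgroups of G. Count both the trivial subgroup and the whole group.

19

|G| = 16, so by Lagrange every subgroup order divides 16. Divisors: 1, 2, 4, 8, 16.
Subgroups by order — order 1: 1; order 2: 9; order 4: 5; order 8: 3; order 16: 1.
Total: 1 + 9 + 5 + 3 + 1 = 19.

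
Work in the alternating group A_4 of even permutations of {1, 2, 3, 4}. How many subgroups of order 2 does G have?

3

|G| = 12 and 2 | 12, so subgroups of order 2 are possible by Lagrange.
The subgroups of order 2 are: {e, (1 2)(3 4)}; {e, (1 3)(2 4)}; {e, (1 4)(2 3)}.
So G has 3 subgroups of order 2.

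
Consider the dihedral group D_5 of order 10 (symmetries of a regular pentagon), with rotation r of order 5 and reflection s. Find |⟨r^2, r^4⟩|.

|⟨r^2⟩| = 5 and |⟨r^4⟩| = 5, so |H| is a multiple of lcm(5, 5) = 5 and divides |G| = 10.
Closing under the operation: H = {e, r, r^2, r^3, r^4}, so |H| = 5.

5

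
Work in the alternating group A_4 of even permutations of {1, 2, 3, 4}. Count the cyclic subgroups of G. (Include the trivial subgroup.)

8

A cyclic subgroup of order d is generated by each of its φ(d) elements of order d, so the cyclic subgroups of order d number (#elements of order d)/φ(d).
Cyclic subgroups by order — order 1: 1; order 2: 3; order 3: 4.
Total: 8.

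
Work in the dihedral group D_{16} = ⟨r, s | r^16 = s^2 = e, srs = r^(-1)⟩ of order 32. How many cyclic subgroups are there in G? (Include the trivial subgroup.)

Each element a generates a cyclic subgroup ⟨a⟩; distinct elements may generate the same one (a cyclic group of order d has φ(d) generators).
Cyclic subgroups by order — order 1: 1; order 2: 17; order 4: 1; order 8: 1; order 16: 1.
Total: 21.

21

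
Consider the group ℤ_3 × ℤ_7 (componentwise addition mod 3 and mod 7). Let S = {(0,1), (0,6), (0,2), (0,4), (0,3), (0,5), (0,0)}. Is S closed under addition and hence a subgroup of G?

|S| = 7 divides |G| = 21, consistent with Lagrange.
S contains the identity, every element's inverse is in S, and S is closed under +: it is a subgroup.
In fact S = ⟨(0,1)⟩.

Yes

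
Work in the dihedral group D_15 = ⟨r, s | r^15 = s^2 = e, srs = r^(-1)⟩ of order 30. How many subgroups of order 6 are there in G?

|G| = 30 and 6 | 30, so subgroups of order 6 are possible by Lagrange.
The subgroups of order 6 are: {e, r^5, r^10, s, r^5s, r^10s}; {e, r^5, r^10, rs, r^6s, r^11s}; {e, r^5, r^10, r^2s, r^7s, r^12s}; {e, r^5, r^10, r^3s, r^8s, r^13s}; … (5 in all).
So G has 5 subgroups of order 6.

5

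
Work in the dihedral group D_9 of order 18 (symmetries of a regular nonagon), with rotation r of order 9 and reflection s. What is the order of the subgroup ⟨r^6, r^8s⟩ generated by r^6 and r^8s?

|⟨r^6⟩| = 3 and |⟨r^8s⟩| = 2, so |H| is a multiple of lcm(3, 2) = 6 and divides |G| = 18.
Closing under the operation: H = {e, r^3, r^6, r^2s, r^5s, r^8s}, so |H| = 6.

6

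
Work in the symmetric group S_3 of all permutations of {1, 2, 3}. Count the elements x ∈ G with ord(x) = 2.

3

The elements of order 2 are: (2 3), (1 2), (1 3).
That's 3.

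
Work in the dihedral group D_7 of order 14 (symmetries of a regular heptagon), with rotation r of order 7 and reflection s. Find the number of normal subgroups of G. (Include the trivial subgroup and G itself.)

3

G has 10 subgroups. Checking conjugation-invariance by order — order 1: 1/1 normal; order 2: 0/7 normal; order 7: 1/1 normal; order 14: 1/1 normal.
Total normal subgroups: 3.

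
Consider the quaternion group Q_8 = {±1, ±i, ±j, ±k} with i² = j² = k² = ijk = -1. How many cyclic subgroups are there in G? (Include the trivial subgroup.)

Each element a generates a cyclic subgroup ⟨a⟩; distinct elements may generate the same one (a cyclic group of order d has φ(d) generators).
Cyclic subgroups by order — order 1: 1; order 2: 1; order 4: 3.
Total: 5.

5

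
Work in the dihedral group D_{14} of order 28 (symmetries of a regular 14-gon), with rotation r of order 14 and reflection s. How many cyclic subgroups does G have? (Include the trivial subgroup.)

18

A cyclic subgroup of order d is generated by each of its φ(d) elements of order d, so the cyclic subgroups of order d number (#elements of order d)/φ(d).
Cyclic subgroups by order — order 1: 1; order 2: 15; order 7: 1; order 14: 1.
Total: 18.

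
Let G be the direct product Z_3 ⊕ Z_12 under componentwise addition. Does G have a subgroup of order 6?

Yes

6 | 36. A subgroup of order 6 is {(0,0), (0,2), (0,4), (0,6), (0,8), (0,10)}.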